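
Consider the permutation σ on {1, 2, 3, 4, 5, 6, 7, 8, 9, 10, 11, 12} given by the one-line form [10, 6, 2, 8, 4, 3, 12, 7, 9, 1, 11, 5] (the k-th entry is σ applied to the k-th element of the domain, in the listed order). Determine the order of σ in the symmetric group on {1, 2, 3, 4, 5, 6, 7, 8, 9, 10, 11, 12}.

Writing σ as disjoint cycles, the cycle lengths are 5, 3, 2, 1, 1.
Since disjoint cycles commute, ord(σ) = lcm(5, 3, 2) = 30.

30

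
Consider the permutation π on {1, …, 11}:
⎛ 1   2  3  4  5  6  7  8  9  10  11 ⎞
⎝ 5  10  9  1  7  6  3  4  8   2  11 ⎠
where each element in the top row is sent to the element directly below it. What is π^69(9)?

Tracing 9 → 8 → … returns to 9 after 7 steps, so 9 lies in a 7-cycle (1, 5, 7, 3, 9, 8, 4).
Powers repeat with period 7 on this cycle, and 69 mod 7 = 6, so π^69(9) = π^6(9).
Stepping 6 places around the cycle: 9 → 8 → 4 → 1 → 5 → 7 → 3.

3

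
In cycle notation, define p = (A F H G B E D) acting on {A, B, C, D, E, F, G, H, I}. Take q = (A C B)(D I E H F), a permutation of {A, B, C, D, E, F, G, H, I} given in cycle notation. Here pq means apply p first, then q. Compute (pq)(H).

G

First apply p: p(H) = G, then q(G) = G. Thus (pq)(H) = G.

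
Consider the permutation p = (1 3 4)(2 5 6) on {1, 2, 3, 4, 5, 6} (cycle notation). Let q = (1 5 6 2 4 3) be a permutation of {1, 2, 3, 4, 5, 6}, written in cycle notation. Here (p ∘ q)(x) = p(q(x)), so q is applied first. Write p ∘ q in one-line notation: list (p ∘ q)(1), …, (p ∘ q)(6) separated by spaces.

6 1 3 4 2 5

Chase each element through q then p: 1 → 5 → 6; 2 → 4 → 1; 3 → 1 → 3; 4 → 3 → 4; 5 → 6 → 2; 6 → 2 → 5.
Collecting the images, p ∘ q = [6 1 3 4 2 5].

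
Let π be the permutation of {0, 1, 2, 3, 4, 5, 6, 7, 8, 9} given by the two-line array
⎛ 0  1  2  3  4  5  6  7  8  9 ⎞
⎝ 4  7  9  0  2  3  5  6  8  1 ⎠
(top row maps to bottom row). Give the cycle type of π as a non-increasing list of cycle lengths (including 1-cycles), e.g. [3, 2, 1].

The disjoint cycles are (0, 4, 2, 9, 1, 7, 6, 5, 3)(8), with lengths 9, 1 in non-increasing order.

[9, 1]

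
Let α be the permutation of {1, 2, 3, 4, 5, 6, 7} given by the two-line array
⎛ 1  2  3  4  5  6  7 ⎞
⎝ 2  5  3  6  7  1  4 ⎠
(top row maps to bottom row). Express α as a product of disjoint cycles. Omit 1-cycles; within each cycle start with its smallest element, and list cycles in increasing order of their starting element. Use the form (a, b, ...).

(1, 2, 5, 7, 4, 6)

Start at 1 and follow images: 1 → 2 → 5 → 7 → 4 → 6 → 1, giving the cycle (1, 2, 5, 7, 4, 6).
Repeating from the next unused element and collecting all non-trivial cycles gives (1, 2, 5, 7, 4, 6).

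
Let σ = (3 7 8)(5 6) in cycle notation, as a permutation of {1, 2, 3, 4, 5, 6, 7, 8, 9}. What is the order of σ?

6

The cycle type of σ is (3, 2, 1, 1, 1, 1).
Since disjoint cycles commute, ord(σ) = lcm(3, 2) = 6.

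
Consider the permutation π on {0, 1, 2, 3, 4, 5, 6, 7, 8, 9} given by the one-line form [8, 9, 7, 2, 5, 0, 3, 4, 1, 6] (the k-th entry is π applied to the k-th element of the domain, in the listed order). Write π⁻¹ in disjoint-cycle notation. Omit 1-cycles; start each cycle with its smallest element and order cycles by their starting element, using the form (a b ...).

(0 5 4 7 2 3 6 9 1 8)

The cycle decomposition of π is (0 8 1 9 6 3 2 7 4 5).
The inverse reverses every cycle; in canonical form, π⁻¹ = (0 5 4 7 2 3 6 9 1 8).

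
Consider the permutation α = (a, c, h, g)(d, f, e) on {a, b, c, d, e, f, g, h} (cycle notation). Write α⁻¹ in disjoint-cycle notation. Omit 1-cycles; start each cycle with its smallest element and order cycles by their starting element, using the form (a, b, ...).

If α sends a → b within a cycle, α⁻¹ sends b → a; equivalently, reverse each cycle.
After reversing and putting each cycle's least element first, α⁻¹ = (a, g, h, c)(d, e, f).

(a, g, h, c)(d, e, f)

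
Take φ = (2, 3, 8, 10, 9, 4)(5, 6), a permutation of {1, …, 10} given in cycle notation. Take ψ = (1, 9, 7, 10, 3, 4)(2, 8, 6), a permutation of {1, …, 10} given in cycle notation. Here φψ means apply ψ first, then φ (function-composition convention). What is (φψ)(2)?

First apply ψ: ψ(2) = 8, then φ(8) = 10. Thus (φψ)(2) = 10.

10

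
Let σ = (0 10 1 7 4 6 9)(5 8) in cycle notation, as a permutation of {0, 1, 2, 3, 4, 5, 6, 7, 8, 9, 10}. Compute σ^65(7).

7 lies in the 7-cycle (0 10 1 7 4 6 9).
Powers repeat with period 7 on this cycle, and 65 mod 7 = 2, so σ^65(7) = σ^2(7).
Stepping 2 places around the cycle: 7 → 4 → 6.

6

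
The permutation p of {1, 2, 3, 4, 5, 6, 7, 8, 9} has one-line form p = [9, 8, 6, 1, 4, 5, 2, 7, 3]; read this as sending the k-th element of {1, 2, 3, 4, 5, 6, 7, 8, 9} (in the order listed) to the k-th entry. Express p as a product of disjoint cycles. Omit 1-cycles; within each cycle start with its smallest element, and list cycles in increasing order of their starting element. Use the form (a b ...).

Iterating p from 1 gives 1 → 9 → 3 → 6 → 5 → 4 → 1; that is the 6-cycle (1 9 3 6 5 4).
Continuing from each remaining unvisited element yields (1 9 3 6 5 4)(2 8 7).

(1 9 3 6 5 4)(2 8 7)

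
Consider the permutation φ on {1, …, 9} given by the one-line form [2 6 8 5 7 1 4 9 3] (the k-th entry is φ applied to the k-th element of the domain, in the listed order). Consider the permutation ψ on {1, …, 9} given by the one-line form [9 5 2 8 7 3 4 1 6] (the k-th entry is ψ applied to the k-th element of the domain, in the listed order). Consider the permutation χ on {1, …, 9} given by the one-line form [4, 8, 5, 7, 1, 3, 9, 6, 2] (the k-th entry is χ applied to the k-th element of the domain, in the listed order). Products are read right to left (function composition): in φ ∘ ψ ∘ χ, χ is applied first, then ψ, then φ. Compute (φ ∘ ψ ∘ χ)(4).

5

Apply the permutations in order: χ(4) = 7, then ψ(7) = 4, then φ(4) = 5. So (φ ∘ ψ ∘ χ)(4) = 5.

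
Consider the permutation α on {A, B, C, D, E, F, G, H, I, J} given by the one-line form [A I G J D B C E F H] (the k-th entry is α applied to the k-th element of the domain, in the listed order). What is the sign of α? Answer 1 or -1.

1

In disjoint-cycle form the cycle lengths are 4, 3, 2, 1.
A cycle of length ℓ contributes ℓ−1 transpositions, so α is a product of 3 + 2 + 1 = 6 transpositions — even.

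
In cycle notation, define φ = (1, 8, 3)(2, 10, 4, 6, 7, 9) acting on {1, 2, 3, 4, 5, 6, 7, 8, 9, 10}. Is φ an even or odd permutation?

The cycle lengths are 6, 3, 1.
A cycle is odd iff its length is even; φ has 1 even-length cycle, so sgn(φ) = (−1)^1 and φ is odd.

odd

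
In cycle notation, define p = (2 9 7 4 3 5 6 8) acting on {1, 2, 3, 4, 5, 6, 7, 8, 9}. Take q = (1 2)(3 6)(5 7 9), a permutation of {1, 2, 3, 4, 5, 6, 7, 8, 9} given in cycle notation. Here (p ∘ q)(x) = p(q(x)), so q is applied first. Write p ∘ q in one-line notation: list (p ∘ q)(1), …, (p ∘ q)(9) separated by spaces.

9 1 8 3 4 5 7 2 6

(p ∘ q)(x) = p(q(x)). Computing each image: p(q(1)) = p(2) = 9, p(q(2)) = p(1) = 1, p(q(3)) = p(6) = 8, p(q(4)) = p(4) = 3, p(q(5)) = p(7) = 4, p(q(6)) = p(3) = 5, p(q(7)) = p(9) = 7, p(q(8)) = p(8) = 2, p(q(9)) = p(5) = 6.
Hence p ∘ q = [9 1 8 3 4 5 7 2 6].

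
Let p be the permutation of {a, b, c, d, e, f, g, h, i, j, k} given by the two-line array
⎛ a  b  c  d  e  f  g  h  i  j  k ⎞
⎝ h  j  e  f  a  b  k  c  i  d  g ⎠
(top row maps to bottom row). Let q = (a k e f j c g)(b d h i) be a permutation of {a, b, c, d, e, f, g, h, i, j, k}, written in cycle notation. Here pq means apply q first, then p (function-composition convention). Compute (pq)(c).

(pq)(c) = p(q(c)). q(c) = g, then p(g) = k. So (pq)(c) = k.

k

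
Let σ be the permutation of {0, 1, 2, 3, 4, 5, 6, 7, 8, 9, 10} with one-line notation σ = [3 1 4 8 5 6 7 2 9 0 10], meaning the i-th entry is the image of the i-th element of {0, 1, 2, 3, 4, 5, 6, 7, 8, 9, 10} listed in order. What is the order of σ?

20

Decomposing into disjoint cycles gives cycle lengths 5, 4, 1, 1.
The order is lcm(5, 4) = 20.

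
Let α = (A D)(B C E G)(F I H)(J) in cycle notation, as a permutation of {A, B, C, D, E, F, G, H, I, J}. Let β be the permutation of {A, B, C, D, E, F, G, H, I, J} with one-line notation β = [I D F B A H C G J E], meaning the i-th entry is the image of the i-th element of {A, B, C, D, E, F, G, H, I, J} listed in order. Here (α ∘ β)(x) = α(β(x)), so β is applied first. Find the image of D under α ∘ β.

C

(α ∘ β)(D) = α(β(D)). β(D) = B, then α(B) = C. So (α ∘ β)(D) = C.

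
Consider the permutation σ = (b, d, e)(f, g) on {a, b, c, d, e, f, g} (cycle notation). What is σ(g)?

In the cycle (f, g), g is followed by f, so σ(g) = f.

f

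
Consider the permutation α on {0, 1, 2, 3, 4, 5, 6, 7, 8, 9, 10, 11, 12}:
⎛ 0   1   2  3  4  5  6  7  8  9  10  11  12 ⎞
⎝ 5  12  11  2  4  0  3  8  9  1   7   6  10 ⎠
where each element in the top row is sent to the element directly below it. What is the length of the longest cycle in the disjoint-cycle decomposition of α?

6

Decomposing into disjoint cycles gives (0 5)(1 12 10 7 8 9)(2 11 6 3); the longest has length 6.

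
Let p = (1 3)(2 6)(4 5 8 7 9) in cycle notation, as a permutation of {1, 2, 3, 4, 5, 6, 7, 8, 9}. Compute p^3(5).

9

5 lies in the 5-cycle (4 5 8 7 9).
Advancing 3 steps from 5: 5 → 8 → 7 → 9.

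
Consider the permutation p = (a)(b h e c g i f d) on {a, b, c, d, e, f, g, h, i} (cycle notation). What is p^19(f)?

h

f lies in the 8-cycle (b h e c g i f d).
Since the cycle has length 8, p^19 acts on it the same as p^3 (19 mod 8 = 3).
Stepping 3 places around the cycle: f → d → b → h.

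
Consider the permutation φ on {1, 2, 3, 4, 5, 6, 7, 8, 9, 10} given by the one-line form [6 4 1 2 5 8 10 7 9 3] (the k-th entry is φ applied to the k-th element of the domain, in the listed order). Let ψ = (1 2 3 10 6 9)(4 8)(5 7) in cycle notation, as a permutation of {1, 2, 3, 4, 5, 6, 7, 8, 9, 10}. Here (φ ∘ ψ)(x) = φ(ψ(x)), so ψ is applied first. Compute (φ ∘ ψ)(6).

ψ(6) = 9, then φ(9) = 9; composing gives (φ ∘ ψ)(6) = 9.

9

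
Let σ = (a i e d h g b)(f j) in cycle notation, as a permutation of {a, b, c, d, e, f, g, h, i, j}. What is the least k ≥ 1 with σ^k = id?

14

The cycle type of σ is (7, 2, 1).
The order is lcm(7, 2) = 14.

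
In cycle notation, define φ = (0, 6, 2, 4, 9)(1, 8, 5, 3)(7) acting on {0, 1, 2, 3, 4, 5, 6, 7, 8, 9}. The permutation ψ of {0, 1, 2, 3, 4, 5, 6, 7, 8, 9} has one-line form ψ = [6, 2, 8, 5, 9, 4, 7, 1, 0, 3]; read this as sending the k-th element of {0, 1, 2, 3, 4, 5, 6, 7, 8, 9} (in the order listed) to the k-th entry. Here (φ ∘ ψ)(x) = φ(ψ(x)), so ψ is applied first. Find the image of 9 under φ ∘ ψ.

1

First apply ψ: ψ(9) = 3, then φ(3) = 1. Thus (φ ∘ ψ)(9) = 1.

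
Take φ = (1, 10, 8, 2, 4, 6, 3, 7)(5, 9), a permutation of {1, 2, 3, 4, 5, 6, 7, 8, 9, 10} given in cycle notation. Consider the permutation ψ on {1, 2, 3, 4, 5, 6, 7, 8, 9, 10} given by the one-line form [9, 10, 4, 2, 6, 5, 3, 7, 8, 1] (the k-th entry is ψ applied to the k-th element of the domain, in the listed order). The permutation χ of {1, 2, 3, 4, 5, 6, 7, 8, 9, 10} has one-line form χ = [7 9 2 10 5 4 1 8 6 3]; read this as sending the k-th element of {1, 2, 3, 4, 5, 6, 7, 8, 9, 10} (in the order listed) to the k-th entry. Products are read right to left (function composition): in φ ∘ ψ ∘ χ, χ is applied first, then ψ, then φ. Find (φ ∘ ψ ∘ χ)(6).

(φ ∘ ψ ∘ χ)(6) = φ(ψ(χ(6))). χ(6) = 4, then ψ(4) = 2, then φ(2) = 4, so the result is 4.

4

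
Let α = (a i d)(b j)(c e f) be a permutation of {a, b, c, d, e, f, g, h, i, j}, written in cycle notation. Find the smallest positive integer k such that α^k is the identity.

6

The cycle type of α is (3, 3, 2, 1, 1).
Since disjoint cycles commute, ord(α) = lcm(3, 3, 2) = 6.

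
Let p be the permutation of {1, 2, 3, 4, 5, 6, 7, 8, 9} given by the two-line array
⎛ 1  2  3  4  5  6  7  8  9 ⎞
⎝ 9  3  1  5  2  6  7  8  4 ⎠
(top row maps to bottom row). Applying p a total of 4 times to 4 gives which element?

1

Tracing 4 → 5 → … returns to 4 after 6 steps, so 4 lies in a 6-cycle (1 9 4 5 2 3).
Stepping 4 places around the cycle: 4 → 5 → 2 → 3 → 1.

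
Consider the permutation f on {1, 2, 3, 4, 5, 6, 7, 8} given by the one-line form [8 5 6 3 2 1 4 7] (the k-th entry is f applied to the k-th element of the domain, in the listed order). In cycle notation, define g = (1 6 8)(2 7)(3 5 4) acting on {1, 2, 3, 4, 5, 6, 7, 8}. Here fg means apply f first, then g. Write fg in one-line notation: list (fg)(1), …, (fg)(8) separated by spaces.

Chase each element through f then g: 1 → 8 → 1; 2 → 5 → 4; 3 → 6 → 8; 4 → 3 → 5; 5 → 2 → 7; 6 → 1 → 6; 7 → 4 → 3; 8 → 7 → 2.
Collecting the images, fg = [1 4 8 5 7 6 3 2].

1 4 8 5 7 6 3 2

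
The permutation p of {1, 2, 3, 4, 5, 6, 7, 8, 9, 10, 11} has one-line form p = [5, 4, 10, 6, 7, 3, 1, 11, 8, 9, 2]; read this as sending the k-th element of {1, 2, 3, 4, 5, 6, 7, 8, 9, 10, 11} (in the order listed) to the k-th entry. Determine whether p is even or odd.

In disjoint-cycle form the cycle lengths are 8, 3.
A cycle of length ℓ contributes ℓ−1 transpositions, so p is a product of 7 + 2 = 9 transpositions — odd.

odd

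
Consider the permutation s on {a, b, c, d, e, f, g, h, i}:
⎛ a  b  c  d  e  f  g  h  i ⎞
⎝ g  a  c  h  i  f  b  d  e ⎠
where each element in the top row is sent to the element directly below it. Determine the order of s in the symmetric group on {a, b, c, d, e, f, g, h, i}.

Writing s as disjoint cycles, the cycle lengths are 3, 2, 2, 1, 1.
Since disjoint cycles commute, ord(s) = lcm(3, 2, 2) = 6.

6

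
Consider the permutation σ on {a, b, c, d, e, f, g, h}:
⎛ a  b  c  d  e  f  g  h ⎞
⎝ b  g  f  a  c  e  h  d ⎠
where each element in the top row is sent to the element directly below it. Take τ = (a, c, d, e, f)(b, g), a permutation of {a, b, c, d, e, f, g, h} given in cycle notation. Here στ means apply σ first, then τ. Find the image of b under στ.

b

(στ)(b) = τ(σ(b)). σ(b) = g, then τ(g) = b. So (στ)(b) = b.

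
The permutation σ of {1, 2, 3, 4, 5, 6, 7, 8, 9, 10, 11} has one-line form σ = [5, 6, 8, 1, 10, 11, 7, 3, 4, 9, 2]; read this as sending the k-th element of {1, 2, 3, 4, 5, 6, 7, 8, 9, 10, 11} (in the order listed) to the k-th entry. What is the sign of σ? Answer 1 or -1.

In disjoint-cycle form the cycle lengths are 5, 3, 2, 1.
A cycle is odd iff its length is even; σ has 1 even-length cycle, so sgn(σ) = (−1)^1 and σ is odd.

-1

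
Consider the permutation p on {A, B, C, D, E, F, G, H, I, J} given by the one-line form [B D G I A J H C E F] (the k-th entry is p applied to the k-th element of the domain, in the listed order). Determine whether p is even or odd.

In disjoint-cycle form the cycle lengths are 5, 3, 2.
A cycle is odd iff its length is even; p has 1 even-length cycle, so sgn(p) = (−1)^1 and p is odd.

odd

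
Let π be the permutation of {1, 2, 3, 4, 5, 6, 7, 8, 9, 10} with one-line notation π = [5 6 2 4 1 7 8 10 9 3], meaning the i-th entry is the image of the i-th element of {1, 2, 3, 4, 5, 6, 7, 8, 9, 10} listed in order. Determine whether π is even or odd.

In disjoint-cycle form the cycle lengths are 6, 2, 1, 1.
A cycle is odd iff its length is even; π has 2 even-length cycles, so sgn(π) = (−1)^2 and π is even.

even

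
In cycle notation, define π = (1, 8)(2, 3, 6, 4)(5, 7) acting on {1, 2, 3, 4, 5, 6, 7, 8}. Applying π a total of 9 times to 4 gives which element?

4 lies in the 4-cycle (2, 3, 6, 4).
On a 4-cycle, π^4 is the identity, so π^9 = π^1 there (9 ≡ 1 mod 4).
Stepping 1 place around the cycle: 4 → 2.

2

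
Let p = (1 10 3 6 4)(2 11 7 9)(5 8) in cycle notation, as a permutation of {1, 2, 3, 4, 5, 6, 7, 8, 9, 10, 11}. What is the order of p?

20

The cycle type of p is (5, 4, 2).
The order of p is the least common multiple of its cycle lengths: lcm(5, 4, 2) = 20.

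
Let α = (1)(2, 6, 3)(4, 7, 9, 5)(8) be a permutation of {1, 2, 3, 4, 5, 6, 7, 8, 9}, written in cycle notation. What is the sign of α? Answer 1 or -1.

-1

The cycle lengths are 4, 3, 1, 1.
A cycle is odd iff its length is even; α has 1 even-length cycle, so sgn(α) = (−1)^1 and α is odd.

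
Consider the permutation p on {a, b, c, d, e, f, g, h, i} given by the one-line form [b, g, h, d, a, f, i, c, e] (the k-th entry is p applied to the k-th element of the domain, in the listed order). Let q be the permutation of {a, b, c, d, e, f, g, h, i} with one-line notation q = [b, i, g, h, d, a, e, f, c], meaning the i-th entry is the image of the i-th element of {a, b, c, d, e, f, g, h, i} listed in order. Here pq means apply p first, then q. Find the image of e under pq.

b

(pq)(e) = q(p(e)). p(e) = a, then q(a) = b. So (pq)(e) = b.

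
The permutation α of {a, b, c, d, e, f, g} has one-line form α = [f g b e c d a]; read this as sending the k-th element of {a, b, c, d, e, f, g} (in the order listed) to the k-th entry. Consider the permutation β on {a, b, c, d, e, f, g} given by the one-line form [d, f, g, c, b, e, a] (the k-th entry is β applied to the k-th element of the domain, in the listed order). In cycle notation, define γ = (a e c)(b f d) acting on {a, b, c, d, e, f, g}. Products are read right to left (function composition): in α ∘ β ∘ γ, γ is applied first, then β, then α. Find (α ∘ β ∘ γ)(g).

(α ∘ β ∘ γ)(g) = α(β(γ(g))). γ(g) = g, then β(g) = a, then α(a) = f, so the result is f.

f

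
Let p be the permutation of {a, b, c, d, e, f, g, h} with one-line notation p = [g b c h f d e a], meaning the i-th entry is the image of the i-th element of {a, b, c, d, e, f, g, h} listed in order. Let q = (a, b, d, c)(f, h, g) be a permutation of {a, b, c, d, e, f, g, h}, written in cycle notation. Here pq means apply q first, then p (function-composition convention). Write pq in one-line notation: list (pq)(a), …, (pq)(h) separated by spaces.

Chase each element through q then p: a → b → b; b → d → h; c → a → g; d → c → c; e → e → f; f → h → a; g → f → d; h → g → e.
So pq in one-line form is b h g c f a d e.

b h g c f a d e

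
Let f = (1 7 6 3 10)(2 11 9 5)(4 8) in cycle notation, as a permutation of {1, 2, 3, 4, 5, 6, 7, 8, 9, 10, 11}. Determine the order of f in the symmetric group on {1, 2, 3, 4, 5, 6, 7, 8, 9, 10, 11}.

20

The disjoint cycles have lengths 5, 4, 2.
The order is lcm(5, 4, 2) = 20.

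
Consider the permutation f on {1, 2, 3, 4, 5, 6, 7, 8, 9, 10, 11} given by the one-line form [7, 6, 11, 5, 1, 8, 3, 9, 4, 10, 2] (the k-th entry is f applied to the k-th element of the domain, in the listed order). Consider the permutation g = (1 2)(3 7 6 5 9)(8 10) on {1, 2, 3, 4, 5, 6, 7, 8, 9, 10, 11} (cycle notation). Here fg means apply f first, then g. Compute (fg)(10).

8

First apply f: f(10) = 10, then g(10) = 8. Thus (fg)(10) = 8.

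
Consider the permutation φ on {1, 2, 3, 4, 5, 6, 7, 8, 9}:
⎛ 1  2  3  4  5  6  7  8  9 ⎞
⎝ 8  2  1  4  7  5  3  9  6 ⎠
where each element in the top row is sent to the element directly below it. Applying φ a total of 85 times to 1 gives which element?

Tracing 1 → 8 → … returns to 1 after 7 steps, so 1 lies in a 7-cycle (1 8 9 6 5 7 3).
On a 7-cycle, φ^7 is the identity, so φ^85 = φ^1 there (85 ≡ 1 mod 7).
Stepping 1 place around the cycle: 1 → 8.

8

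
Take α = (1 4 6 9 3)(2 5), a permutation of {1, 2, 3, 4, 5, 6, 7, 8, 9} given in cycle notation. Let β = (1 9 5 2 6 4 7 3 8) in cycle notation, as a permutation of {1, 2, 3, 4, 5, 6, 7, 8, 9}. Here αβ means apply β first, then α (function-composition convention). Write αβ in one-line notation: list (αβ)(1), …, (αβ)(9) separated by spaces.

3 9 8 7 5 6 1 4 2

For each element, apply β then α: 1 → 9 → 3; 2 → 6 → 9; 3 → 8 → 8; 4 → 7 → 7; 5 → 2 → 5; 6 → 4 → 6; 7 → 3 → 1; 8 → 1 → 4; 9 → 5 → 2.
So αβ in one-line form is 3 9 8 7 5 6 1 4 2.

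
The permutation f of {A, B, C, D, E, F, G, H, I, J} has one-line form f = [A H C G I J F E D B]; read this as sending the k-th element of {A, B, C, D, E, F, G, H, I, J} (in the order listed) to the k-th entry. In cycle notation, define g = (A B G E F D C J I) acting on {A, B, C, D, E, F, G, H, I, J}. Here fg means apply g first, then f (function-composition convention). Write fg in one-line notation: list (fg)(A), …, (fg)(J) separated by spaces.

H F B C J G I E A D

(fg)(x) = f(g(x)). Computing each image: f(g(A)) = f(B) = H, f(g(B)) = f(G) = F, f(g(C)) = f(J) = B, f(g(D)) = f(C) = C, f(g(E)) = f(F) = J, f(g(F)) = f(D) = G, f(g(G)) = f(E) = I, f(g(H)) = f(H) = E, f(g(I)) = f(A) = A, f(g(J)) = f(I) = D.
Hence fg = [H F B C J G I E A D].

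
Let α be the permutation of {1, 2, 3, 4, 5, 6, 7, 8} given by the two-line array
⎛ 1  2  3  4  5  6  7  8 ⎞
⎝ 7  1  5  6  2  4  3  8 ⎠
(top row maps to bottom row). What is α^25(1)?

Tracing 1 → 7 → … returns to 1 after 5 steps, so 1 lies in a 5-cycle (1 7 3 5 2).
Powers repeat with period 5 on this cycle, and 25 mod 5 = 0, so α^25(1) = α^0(1).
So α^25(1) = 1.

1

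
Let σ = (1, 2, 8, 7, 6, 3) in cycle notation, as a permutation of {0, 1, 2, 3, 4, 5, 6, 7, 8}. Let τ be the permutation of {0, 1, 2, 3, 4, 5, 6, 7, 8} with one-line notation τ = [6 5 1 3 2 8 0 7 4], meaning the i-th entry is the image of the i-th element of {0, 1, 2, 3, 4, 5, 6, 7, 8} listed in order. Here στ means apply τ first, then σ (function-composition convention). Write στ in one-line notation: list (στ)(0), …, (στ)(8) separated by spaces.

For each element, apply τ then σ: 0 → 6 → 3; 1 → 5 → 5; 2 → 1 → 2; 3 → 3 → 1; 4 → 2 → 8; 5 → 8 → 7; 6 → 0 → 0; 7 → 7 → 6; 8 → 4 → 4.
So στ in one-line form is 3 5 2 1 8 7 0 6 4.

3 5 2 1 8 7 0 6 4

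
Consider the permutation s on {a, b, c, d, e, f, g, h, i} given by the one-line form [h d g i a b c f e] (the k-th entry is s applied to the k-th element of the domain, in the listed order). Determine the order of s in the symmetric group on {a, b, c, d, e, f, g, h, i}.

14

Writing s as disjoint cycles, the cycle lengths are 7, 2.
The order of s is the least common multiple of its cycle lengths: lcm(7, 2) = 14.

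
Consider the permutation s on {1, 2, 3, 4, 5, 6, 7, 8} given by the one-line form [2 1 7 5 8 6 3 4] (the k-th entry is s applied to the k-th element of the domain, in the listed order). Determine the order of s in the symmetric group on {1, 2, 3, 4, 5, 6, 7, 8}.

The disjoint-cycle form of s has cycle lengths 3, 2, 2, 1.
Since disjoint cycles commute, ord(s) = lcm(3, 2, 2) = 6.

6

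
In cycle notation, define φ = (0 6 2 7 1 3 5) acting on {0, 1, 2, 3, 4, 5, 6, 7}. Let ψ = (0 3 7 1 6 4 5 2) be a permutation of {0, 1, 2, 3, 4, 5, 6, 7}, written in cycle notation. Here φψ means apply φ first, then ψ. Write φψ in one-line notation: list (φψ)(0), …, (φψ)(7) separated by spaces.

Chase each element through φ then ψ: 0 → 6 → 4; 1 → 3 → 7; 2 → 7 → 1; 3 → 5 → 2; 4 → 4 → 5; 5 → 0 → 3; 6 → 2 → 0; 7 → 1 → 6.
Collecting the images, φψ = [4 7 1 2 5 3 0 6].

4 7 1 2 5 3 0 6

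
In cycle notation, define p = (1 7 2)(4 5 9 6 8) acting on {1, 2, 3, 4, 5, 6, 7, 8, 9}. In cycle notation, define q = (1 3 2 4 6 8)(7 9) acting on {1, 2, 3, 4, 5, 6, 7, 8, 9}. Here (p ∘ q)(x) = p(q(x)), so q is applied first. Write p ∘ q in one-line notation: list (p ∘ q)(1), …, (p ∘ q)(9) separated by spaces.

(p ∘ q)(x) = p(q(x)). Computing each image: p(q(1)) = p(3) = 3, p(q(2)) = p(4) = 5, p(q(3)) = p(2) = 1, p(q(4)) = p(6) = 8, p(q(5)) = p(5) = 9, p(q(6)) = p(8) = 4, p(q(7)) = p(9) = 6, p(q(8)) = p(1) = 7, p(q(9)) = p(7) = 2.
Hence p ∘ q = [3 5 1 8 9 4 6 7 2].

3 5 1 8 9 4 6 7 2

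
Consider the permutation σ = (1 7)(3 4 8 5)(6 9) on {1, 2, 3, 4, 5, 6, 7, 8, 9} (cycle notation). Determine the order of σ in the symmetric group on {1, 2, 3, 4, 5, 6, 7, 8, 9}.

4

The disjoint cycles have lengths 4, 2, 2, 1.
The order of σ is the least common multiple of its cycle lengths: lcm(4, 2, 2) = 4.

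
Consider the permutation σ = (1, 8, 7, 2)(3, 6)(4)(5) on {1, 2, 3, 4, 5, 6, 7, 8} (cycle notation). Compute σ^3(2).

2 lies in the 4-cycle (1, 8, 7, 2).
Stepping 3 places around the cycle: 2 → 1 → 8 → 7.

7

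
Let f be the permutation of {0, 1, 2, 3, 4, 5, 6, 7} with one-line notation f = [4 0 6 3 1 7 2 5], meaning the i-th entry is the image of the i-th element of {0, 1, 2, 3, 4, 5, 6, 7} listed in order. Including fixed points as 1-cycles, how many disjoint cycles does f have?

The cycle decomposition is (0 4 1)(2 6)(3)(5 7), which has 4 cycles (counting 1-cycles).

4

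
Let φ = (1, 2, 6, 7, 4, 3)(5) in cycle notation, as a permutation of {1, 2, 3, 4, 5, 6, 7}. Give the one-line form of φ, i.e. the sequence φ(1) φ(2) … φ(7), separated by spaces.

Reading each image from the cycles: 1→2, 2→6, 3→1, 4→3, 5→5, 6→7, 7→4.
Listing these in domain order gives 2 6 1 3 5 7 4.

2 6 1 3 5 7 4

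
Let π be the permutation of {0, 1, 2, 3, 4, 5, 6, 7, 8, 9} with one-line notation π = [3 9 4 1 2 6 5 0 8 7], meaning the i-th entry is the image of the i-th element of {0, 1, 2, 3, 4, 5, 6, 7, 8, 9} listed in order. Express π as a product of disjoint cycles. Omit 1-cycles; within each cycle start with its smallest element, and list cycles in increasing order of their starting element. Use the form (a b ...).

(0 3 1 9 7)(2 4)(5 6)

Start at 0 and follow images: 0 → 3 → 1 → 9 → 7 → 0, giving the cycle (0 3 1 9 7).
Continuing from each remaining unvisited element yields (0 3 1 9 7)(2 4)(5 6).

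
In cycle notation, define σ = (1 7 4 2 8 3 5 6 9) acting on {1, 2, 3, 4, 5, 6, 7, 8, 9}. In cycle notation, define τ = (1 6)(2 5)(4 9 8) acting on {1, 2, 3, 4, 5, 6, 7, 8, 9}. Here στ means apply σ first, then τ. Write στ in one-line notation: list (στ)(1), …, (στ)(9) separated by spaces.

For each element, apply σ then τ: 1 → 7 → 7; 2 → 8 → 4; 3 → 5 → 2; 4 → 2 → 5; 5 → 6 → 1; 6 → 9 → 8; 7 → 4 → 9; 8 → 3 → 3; 9 → 1 → 6.
So στ in one-line form is 7 4 2 5 1 8 9 3 6.

7 4 2 5 1 8 9 3 6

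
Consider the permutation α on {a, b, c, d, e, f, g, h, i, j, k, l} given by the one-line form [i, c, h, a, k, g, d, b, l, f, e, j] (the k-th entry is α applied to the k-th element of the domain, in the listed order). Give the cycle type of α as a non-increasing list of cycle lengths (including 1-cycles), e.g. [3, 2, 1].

The disjoint cycles are (a, i, l, j, f, g, d)(b, c, h)(e, k), with lengths 7, 3, 2 in non-increasing order.

[7, 3, 2]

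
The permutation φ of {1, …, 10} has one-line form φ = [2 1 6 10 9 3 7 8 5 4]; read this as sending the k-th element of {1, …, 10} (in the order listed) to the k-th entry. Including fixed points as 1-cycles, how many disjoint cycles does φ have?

6

The cycle decomposition is (1, 2)(3, 6)(4, 10)(5, 9)(7)(8), which has 6 cycles (counting 1-cycles).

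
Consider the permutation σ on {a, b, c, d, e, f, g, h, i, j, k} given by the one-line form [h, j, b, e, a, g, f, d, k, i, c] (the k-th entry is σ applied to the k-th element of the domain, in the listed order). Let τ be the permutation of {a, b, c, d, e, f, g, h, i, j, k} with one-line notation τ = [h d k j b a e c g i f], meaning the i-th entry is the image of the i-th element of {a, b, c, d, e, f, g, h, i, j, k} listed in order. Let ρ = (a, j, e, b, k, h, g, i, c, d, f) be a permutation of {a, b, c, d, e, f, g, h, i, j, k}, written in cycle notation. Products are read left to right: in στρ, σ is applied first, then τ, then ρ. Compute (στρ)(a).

d

Apply the permutations in order: σ(a) = h, then τ(h) = c, then ρ(c) = d. So (στρ)(a) = d.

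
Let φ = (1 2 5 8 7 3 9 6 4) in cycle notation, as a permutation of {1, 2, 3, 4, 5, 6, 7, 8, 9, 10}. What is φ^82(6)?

6 lies in the 9-cycle (1 2 5 8 7 3 9 6 4).
Powers repeat with period 9 on this cycle, and 82 mod 9 = 1, so φ^82(6) = φ^1(6).
Advancing 1 step from 6: 6 → 4.

4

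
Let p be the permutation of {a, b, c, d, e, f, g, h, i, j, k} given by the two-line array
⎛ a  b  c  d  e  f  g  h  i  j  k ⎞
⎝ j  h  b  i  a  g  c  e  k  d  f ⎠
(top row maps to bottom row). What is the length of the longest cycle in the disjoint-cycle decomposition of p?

Decomposing into disjoint cycles gives (a j d i k f g c b h e); the longest has length 11.

11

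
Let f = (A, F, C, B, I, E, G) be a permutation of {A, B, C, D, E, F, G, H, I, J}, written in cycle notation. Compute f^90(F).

A

F lies in the 7-cycle (A, F, C, B, I, E, G).
Since the cycle has length 7, f^90 acts on it the same as f^6 (90 mod 7 = 6).
Stepping 6 places around the cycle: F → C → B → I → E → G → A.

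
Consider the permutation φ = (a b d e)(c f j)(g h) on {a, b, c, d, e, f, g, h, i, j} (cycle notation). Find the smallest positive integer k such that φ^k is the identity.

The disjoint cycles have lengths 4, 3, 2, 1.
Since disjoint cycles commute, ord(φ) = lcm(4, 3, 2) = 12.

12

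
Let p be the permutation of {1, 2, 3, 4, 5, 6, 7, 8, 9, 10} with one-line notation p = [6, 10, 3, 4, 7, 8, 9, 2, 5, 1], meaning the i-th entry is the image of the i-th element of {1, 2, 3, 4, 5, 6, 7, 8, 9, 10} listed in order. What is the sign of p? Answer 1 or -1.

1

In disjoint-cycle form the cycle lengths are 5, 3, 1, 1.
A cycle of length ℓ contributes ℓ−1 transpositions, so p is a product of 4 + 2 = 6 transpositions — even.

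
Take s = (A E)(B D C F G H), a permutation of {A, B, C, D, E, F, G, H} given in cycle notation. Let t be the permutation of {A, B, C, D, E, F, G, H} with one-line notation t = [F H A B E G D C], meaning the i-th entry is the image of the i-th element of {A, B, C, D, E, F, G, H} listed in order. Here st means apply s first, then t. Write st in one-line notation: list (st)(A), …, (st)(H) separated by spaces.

E B G A F D C H

(st)(x) = t(s(x)). Computing each image: t(s(A)) = t(E) = E, t(s(B)) = t(D) = B, t(s(C)) = t(F) = G, t(s(D)) = t(C) = A, t(s(E)) = t(A) = F, t(s(F)) = t(G) = D, t(s(G)) = t(H) = C, t(s(H)) = t(B) = H.
Hence st = [E B G A F D C H].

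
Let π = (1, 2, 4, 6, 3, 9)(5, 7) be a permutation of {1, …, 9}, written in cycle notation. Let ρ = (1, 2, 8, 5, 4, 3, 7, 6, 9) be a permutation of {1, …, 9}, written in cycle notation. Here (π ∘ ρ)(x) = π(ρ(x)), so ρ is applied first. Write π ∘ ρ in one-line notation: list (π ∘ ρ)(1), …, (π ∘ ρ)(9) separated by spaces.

For each element, apply ρ then π: 1 → 2 → 4; 2 → 8 → 8; 3 → 7 → 5; 4 → 3 → 9; 5 → 4 → 6; 6 → 9 → 1; 7 → 6 → 3; 8 → 5 → 7; 9 → 1 → 2.
So π ∘ ρ in one-line form is 4 8 5 9 6 1 3 7 2.

4 8 5 9 6 1 3 7 2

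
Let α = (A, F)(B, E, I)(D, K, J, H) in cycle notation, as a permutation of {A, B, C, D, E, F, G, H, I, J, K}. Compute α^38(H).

K

H lies in the 4-cycle (D, K, J, H).
Since the cycle has length 4, α^38 acts on it the same as α^2 (38 mod 4 = 2).
Stepping 2 places around the cycle: H → D → K.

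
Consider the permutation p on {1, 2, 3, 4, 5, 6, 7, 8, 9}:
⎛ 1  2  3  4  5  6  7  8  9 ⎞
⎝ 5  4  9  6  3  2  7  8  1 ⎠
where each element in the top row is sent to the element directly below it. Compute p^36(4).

Tracing 4 → 6 → … returns to 4 after 3 steps, so 4 lies in a 3-cycle (2, 4, 6).
On a 3-cycle, p^3 is the identity, so p^36 = p^0 there (36 ≡ 0 mod 3).
So p^36(4) = 4.

4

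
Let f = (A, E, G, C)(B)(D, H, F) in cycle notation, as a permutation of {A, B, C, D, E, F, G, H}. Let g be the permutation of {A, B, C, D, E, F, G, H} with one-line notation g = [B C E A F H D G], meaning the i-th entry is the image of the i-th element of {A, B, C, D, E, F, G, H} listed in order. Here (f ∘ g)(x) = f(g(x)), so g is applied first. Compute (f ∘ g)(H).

C

First apply g: g(H) = G, then f(G) = C. Thus (f ∘ g)(H) = C.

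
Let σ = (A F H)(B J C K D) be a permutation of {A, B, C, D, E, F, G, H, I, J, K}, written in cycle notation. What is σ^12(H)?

H lies in the 3-cycle (A F H).
Powers repeat with period 3 on this cycle, and 12 mod 3 = 0, so σ^12(H) = σ^0(H).
So σ^12(H) = H.

H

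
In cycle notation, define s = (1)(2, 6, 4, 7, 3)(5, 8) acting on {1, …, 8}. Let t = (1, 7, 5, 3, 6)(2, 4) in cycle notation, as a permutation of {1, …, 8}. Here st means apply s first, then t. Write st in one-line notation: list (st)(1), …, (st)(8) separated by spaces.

(st)(x) = t(s(x)). Computing each image: t(s(1)) = t(1) = 7, t(s(2)) = t(6) = 1, t(s(3)) = t(2) = 4, t(s(4)) = t(7) = 5, t(s(5)) = t(8) = 8, t(s(6)) = t(4) = 2, t(s(7)) = t(3) = 6, t(s(8)) = t(5) = 3.
Hence st = [7 1 4 5 8 2 6 3].

7 1 4 5 8 2 6 3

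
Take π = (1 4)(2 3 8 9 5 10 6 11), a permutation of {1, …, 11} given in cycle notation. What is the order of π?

8

The disjoint cycles have lengths 8, 2, 1.
Since disjoint cycles commute, ord(π) = lcm(8, 2) = 8.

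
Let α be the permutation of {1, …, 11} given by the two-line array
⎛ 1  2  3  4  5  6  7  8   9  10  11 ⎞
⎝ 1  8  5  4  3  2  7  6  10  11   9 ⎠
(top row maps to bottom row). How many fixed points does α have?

3

The fixed points (elements with α(x) = x) are {1, 4, 7}, so there are 3.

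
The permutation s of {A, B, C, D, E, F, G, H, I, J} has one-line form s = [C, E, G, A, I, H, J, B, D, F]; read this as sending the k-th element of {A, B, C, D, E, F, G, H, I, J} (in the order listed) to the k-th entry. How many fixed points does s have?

No element satisfies s(x) = x, so there are 0 fixed points.

0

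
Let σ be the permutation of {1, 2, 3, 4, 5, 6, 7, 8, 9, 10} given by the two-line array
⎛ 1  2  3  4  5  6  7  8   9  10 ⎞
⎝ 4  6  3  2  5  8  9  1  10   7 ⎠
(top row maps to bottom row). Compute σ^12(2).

8

Tracing 2 → 6 → … returns to 2 after 5 steps, so 2 lies in a 5-cycle (1 4 2 6 8).
On a 5-cycle, σ^5 is the identity, so σ^12 = σ^2 there (12 ≡ 2 mod 5).
Stepping 2 places around the cycle: 2 → 6 → 8.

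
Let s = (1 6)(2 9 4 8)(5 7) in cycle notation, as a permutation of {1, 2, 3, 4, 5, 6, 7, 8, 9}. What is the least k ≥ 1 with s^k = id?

4

The cycle type of s is (4, 2, 2, 1).
The order is lcm(4, 2, 2) = 4.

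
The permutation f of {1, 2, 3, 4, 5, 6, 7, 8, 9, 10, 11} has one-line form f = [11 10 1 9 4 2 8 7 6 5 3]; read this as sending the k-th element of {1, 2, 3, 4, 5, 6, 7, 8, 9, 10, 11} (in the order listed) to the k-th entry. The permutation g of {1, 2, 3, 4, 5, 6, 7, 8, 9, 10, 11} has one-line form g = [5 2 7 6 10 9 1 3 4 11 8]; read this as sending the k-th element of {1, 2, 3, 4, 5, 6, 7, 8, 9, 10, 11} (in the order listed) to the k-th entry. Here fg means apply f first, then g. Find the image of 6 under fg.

2

First apply f: f(6) = 2, then g(2) = 2. Thus (fg)(6) = 2.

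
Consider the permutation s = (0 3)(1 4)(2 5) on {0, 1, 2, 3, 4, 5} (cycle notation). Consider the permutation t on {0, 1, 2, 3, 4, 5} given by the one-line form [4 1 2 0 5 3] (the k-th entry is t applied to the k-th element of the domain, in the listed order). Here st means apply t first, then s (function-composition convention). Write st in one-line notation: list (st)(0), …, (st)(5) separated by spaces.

(st)(x) = s(t(x)). Computing each image: s(t(0)) = s(4) = 1, s(t(1)) = s(1) = 4, s(t(2)) = s(2) = 5, s(t(3)) = s(0) = 3, s(t(4)) = s(5) = 2, s(t(5)) = s(3) = 0.
Hence st = [1 4 5 3 2 0].

1 4 5 3 2 0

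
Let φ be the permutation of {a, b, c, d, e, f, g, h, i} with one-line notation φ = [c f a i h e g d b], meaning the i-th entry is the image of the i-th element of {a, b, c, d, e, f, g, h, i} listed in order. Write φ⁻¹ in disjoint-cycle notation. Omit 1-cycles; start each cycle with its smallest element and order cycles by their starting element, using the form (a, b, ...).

First write φ in disjoint cycles: (a, c)(b, f, e, h, d, i).
Reversing each cycle (and rotating so the smallest element leads) gives φ⁻¹ = (a, c)(b, i, d, h, e, f).

(a, c)(b, i, d, h, e, f)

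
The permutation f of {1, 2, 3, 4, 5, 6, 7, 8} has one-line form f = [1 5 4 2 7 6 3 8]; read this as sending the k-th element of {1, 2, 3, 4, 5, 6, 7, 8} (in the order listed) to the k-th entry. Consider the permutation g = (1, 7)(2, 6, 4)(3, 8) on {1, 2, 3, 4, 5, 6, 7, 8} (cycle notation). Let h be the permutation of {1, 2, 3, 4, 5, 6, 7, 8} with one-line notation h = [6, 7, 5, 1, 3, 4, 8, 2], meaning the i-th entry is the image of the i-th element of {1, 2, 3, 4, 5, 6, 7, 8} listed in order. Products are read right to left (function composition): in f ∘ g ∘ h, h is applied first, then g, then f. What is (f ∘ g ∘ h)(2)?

(f ∘ g ∘ h)(2) = f(g(h(2))). h(2) = 7, then g(7) = 1, then f(1) = 1, so the result is 1.

1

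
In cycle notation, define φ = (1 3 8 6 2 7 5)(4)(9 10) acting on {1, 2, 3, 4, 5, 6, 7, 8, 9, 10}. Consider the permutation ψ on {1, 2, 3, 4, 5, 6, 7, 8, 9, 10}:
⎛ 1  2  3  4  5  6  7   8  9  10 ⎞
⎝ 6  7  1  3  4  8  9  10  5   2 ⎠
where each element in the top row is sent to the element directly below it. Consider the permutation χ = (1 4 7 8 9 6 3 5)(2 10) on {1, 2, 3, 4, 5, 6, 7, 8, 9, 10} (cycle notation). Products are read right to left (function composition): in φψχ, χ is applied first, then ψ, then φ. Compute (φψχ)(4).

(φψχ)(4) = φ(ψ(χ(4))). χ(4) = 7, then ψ(7) = 9, then φ(9) = 10, so the result is 10.

10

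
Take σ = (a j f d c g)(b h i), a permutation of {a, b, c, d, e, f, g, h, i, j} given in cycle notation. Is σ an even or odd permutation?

odd

The cycle lengths are 6, 3, 1.
A cycle is odd iff its length is even; σ has 1 even-length cycle, so sgn(σ) = (−1)^1 and σ is odd.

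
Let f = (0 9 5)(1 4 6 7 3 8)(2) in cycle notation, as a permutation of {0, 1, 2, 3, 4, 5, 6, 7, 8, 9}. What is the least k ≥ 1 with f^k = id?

6

The disjoint cycles have lengths 6, 3, 1.
The order is lcm(6, 3) = 6.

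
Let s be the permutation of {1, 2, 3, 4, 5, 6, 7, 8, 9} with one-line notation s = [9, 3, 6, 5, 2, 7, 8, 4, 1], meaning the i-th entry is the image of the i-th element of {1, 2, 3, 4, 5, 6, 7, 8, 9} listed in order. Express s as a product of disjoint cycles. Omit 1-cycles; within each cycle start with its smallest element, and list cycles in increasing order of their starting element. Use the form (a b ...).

Start at 1 and follow images: 1 → 9 → 1, giving the cycle (1 9).
Repeating from the next unused element and collecting all non-trivial cycles gives (1 9)(2 3 6 7 8 4 5).

(1 9)(2 3 6 7 8 4 5)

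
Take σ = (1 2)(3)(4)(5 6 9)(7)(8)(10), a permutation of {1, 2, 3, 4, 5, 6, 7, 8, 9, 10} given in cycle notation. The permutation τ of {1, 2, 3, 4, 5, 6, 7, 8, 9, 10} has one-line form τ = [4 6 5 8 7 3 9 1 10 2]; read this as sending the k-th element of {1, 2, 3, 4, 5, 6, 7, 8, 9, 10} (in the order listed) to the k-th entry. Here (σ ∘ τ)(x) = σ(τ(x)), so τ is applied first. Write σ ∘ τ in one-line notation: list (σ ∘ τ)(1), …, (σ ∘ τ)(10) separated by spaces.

For each element, apply τ then σ: 1 → 4 → 4; 2 → 6 → 9; 3 → 5 → 6; 4 → 8 → 8; 5 → 7 → 7; 6 → 3 → 3; 7 → 9 → 5; 8 → 1 → 2; 9 → 10 → 10; 10 → 2 → 1.
Collecting the images, σ ∘ τ = [4 9 6 8 7 3 5 2 10 1].

4 9 6 8 7 3 5 2 10 1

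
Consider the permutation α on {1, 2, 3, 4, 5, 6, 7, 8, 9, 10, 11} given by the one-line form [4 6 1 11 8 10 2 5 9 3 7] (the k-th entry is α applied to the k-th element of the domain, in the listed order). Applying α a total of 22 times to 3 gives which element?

6

Tracing 3 → 1 → … returns to 3 after 8 steps, so 3 lies in an 8-cycle (1 4 11 7 2 6 10 3).
Powers repeat with period 8 on this cycle, and 22 mod 8 = 6, so α^22(3) = α^6(3).
Stepping 6 places around the cycle: 3 → 1 → 4 → 11 → 7 → 2 → 6.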